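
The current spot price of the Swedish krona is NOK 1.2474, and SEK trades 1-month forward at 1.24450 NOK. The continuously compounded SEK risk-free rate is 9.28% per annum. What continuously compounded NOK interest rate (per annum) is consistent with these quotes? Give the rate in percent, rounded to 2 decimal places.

T = 1/12 years.
F/S = 1.2445/1.2474 = 0.9976752 = (growth of NOK) / (growth of SEK).
SEK growth factor: e^(0.0928×1/12) = 1.0077633.
So the NOK growth factor = 1.0054205.
r = ln(1.0054205)/(1/12) = 0.064870 → 6.49%.

6.49%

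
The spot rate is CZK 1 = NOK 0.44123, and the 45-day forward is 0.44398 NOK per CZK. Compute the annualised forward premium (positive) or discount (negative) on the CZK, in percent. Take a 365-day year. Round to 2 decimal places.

+5.06%

T = 45/365 years.
(F − S)/S = (0.44398 − 0.44123)/0.44123 = 0.0062326.
Annualise by dividing by T: 0.0062326 / (45/365) = 0.050553 → 5.06%.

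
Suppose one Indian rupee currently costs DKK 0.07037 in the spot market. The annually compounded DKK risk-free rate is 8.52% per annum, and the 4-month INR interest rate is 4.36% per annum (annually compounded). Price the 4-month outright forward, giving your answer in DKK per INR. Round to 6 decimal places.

0.071293

T = 4/12 years.
DKK accumulates by (1 + 0.0852)^(4/12) = 1.0276296.
INR accumulates by (1 + 0.0436)^(4/12) = 1.0143271.
CIP: F = S · (grow DKK)/(grow INR) = 0.07037 × 1.0276296/1.0143271 = 0.07129287 DKK per INR.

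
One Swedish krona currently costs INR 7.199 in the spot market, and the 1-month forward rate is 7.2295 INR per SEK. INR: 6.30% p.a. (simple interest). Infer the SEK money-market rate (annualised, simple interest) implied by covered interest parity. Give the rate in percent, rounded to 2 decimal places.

1.21%

T = 1/12 years.
By CIP, F/S equals the INR-to-SEK growth ratio: 7.2295/7.199 = 1.0042367.
INR growth factor: 1 + 0.0630×1/12 = 1.005250.
That pins the SEK growth at 1.001009.
r = (1.001009 − 1)/(1/12) = 0.012108 → 1.21%.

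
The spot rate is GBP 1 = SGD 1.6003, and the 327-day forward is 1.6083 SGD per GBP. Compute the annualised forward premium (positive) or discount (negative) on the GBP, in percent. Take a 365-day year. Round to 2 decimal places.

T = 327/365 years.
Period premium: (1.6083 − 1.6003)/1.6003 = 0.0049991.
Annualise by dividing by T: 0.0049991 / (327/365) = 0.005580 → 0.56%.

+0.56%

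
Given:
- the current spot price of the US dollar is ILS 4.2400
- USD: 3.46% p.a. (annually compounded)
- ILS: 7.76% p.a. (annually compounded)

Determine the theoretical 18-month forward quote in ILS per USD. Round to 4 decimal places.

4.5071

T = 18/12 years.
ILS accumulates by (1 + 0.0776)^(18/12) = 1.1186298.
USD accumulates by (1 + 0.0346)^(18/12) = 1.0523464.
Forward (ILS per USD) = 4.24 × 1.1186298 / 1.0523464 = 4.507062.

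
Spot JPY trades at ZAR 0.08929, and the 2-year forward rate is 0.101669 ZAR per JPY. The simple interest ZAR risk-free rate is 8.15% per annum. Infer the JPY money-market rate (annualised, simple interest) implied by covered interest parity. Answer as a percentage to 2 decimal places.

T = 2 years.
By CIP, F/S equals the ZAR-to-JPY growth ratio: 0.101669/0.08929 = 1.1386381.
ZAR growth factor: 1 + 0.0815×2 = 1.163000.
So the JPY growth factor = 1.0213956.
r = (1.0213956 − 1)/2 = 0.010698 → 1.07%.

1.07%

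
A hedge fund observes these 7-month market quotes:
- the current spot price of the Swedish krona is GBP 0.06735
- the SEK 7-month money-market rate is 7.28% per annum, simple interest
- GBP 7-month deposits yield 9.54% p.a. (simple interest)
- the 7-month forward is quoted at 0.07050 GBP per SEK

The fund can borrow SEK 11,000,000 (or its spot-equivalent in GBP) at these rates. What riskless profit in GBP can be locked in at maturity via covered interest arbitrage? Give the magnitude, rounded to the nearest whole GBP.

GBP 26,355

T = 7/12 years.
Route A — deposit SEK, sell forward: 11,000,000 × 1.04246667 × 0.07050 = GBP 808,432.90.
Route B — convert at spot, deposit GBP: 11,000,000 × 0.06735 × 1.055650 = GBP 782,078.30.
The quoted forward overvalues SEK, so borrow GBP, buy SEK at spot, deposit the SEK at 7.28%, and sell the proceeds forward at 0.07050.
The gap between the two covered legs is GBP 26,355.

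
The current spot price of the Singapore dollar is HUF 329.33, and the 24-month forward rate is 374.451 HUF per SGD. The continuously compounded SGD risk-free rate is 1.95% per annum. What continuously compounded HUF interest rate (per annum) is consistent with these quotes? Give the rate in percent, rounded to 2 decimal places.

T = 2 years.
F/S = 374.451/329.33 = 1.1370085 = (growth of HUF) / (growth of SGD).
The SGD side grows by e^(0.0195×2) = 1.0397705.
Hence g_HUF = 1.1822279.
Take logs: ln 1.1822279 / 2 = 0.083700, so 8.37%.

8.37%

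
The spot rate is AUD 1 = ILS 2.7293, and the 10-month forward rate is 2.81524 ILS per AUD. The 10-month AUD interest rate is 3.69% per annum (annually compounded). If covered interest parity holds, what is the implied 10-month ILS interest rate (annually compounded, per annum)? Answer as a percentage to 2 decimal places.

7.62%

T = 10/12 years.
CIP gives F = S · g_ILS/g_AUD, so g_ILS/g_AUD = 2.81524/2.7293 = 1.0314879.
AUD growth factor: (1 + 0.0369)^(10/12) = 1.0306568.
That pins the ILS growth at 1.063110.
Annualise: 1.063110^(12/10) − 1 = 0.076202 = 7.62%.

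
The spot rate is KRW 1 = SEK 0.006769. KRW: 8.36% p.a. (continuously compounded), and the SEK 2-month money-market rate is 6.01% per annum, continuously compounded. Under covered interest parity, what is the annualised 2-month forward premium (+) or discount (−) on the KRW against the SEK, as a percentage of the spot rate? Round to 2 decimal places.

-2.35%

T = 2/12 years.
F = S · g_SEK/g_KRW = 0.006769 × 1.010067/1.0140309 = 0.006742540.
Annualised premium = (F − S)/S × (1/T) = (0.006742540 − 0.006769)/0.006769 ÷ (2/12) = -2.35%.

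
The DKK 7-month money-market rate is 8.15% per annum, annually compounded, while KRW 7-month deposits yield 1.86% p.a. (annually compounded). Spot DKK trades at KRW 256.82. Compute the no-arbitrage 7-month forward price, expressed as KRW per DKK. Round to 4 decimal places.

T = 7/12 years.
Growth of 1 KRW over T: (1 + 0.0186)^(7/12) = 1.010808321.
Growth of 1 DKK over T: (1 + 0.0815)^(7/12) = 1.046764066.
CIP: F = S · (grow KRW)/(grow DKK) = 256.82 × 1.010808321/1.046764066 = 247.998380 KRW per DKK.

247.9984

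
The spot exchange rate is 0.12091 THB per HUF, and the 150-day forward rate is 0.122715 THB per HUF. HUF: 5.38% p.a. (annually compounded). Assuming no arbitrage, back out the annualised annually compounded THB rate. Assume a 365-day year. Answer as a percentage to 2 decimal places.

9.25%

T = 150/365 years.
F/S = 0.122715/0.12091 = 1.0149285 = (growth of THB) / (growth of HUF).
HUF growth factor: (1 + 0.0538)^(150/365) = 1.0217689.
Hence g_THB = 1.0370224.
Annualise: 1.0370224^(365/150) − 1 = 0.092491 = 9.25%.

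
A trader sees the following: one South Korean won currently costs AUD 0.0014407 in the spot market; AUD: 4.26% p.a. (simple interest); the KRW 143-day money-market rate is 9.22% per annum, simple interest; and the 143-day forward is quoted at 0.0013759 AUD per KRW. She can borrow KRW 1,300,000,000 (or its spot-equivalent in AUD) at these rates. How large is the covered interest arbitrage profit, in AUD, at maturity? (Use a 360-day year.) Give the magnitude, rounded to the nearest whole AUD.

AUD 50,425

T = 143/360 years.
Keep in KRW, deliver into the forward: 1,300,000,000·1.036623889·0.0013759 = AUD 1,854,178.05.
Swap to AUD now, deposit: 1,300,000,000·0.0014407·1.016921667 = AUD 1,904,602.76.
The quoted forward undervalues KRW, so borrow KRW, convert to AUD at spot, deposit the AUD at 4.26%, and buy KRW forward at 0.0013759 to cover the loan.
Arbitrage profit = |1,854,178.05 − 1,904,602.76| = AUD 50,425.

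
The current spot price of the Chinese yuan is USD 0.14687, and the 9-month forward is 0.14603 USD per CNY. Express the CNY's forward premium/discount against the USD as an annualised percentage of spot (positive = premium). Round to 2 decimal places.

T = 9/12 years.
CNY trades forward at -0.57193% vs spot over the period.
×(1/T) gives -0.76% p.a.

-0.76%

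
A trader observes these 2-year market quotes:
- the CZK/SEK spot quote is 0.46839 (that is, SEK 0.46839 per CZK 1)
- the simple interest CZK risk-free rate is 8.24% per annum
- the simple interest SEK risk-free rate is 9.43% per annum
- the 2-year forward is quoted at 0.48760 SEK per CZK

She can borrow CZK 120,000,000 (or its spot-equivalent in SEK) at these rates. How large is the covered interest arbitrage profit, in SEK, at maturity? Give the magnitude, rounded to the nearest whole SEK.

T = 2 years.
Invest the CZK and cover forward: 120,000,000 × 1.164800 × 0.48760 = SEK 68,154,777.60.
Convert at spot and invest in SEK: 120,000,000 × 0.46839 × 1.188600 = SEK 66,807,402.48.
The quoted forward overvalues CZK, so borrow SEK, buy CZK at spot, deposit the CZK at 8.24%, and sell the proceeds forward at 0.48760.
Profit = 68,154,777.60 − 66,807,402.48 = SEK 1,347,375.

SEK 1,347,375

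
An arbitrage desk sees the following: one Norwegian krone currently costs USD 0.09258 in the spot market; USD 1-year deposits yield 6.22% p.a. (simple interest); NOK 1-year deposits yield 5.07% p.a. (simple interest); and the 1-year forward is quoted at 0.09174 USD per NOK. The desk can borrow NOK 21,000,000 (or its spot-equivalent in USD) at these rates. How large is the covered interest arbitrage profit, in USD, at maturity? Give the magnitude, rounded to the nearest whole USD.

USD 40,892

T = 1 year.
Route A — deposit NOK, sell forward: 21,000,000 × 1.050700 × 0.09174 = USD 2,024,215.58.
Route B — convert at spot, deposit USD: 21,000,000 × 0.09258 × 1.062200 = USD 2,065,108.00.
The quoted forward undervalues NOK, so borrow NOK, convert to USD at spot, deposit the USD at 6.22%, and buy NOK forward at 0.09174 to cover the loan.
Arbitrage profit = |2,024,215.58 − 2,065,108.00| = USD 40,892.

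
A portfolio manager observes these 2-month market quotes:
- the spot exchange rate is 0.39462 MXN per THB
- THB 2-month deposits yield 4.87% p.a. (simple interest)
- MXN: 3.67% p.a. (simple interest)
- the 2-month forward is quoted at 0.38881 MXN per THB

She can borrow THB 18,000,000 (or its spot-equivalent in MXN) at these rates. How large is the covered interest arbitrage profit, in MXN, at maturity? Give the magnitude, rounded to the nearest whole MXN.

MXN 91,223

T = 2/12 years.
Keep in THB, deliver into the forward: 18,000,000·1.008116667·0.38881 = MXN 7,055,385.14.
Swap to MXN now, deposit: 18,000,000·0.39462·1.006116667 = MXN 7,146,607.66.
The quoted forward undervalues THB, so borrow THB, convert to MXN at spot, deposit the MXN at 3.67%, and buy THB forward at 0.38881 to cover the loan.
Profit = 7,146,607.66 − 7,055,385.14 = MXN 91,223.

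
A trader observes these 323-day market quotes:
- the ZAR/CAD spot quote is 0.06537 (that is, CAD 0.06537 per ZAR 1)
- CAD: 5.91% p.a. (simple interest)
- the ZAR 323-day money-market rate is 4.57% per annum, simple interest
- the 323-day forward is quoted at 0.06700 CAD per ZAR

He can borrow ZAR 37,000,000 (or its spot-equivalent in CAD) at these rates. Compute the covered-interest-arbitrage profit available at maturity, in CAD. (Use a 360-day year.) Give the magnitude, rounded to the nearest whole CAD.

CAD 33,704

T = 323/360 years.
Invest the ZAR and cover forward: 37,000,000 × 1.041003056 × 0.06700 = CAD 2,580,646.58.
Convert at spot and invest in CAD: 37,000,000 × 0.06537 × 1.053025833 = CAD 2,546,943.05.
The quoted forward overvalues ZAR, so borrow CAD, buy ZAR at spot, deposit the ZAR at 4.57%, and sell the proceeds forward at 0.06700.
Profit = 2,580,646.58 − 2,546,943.05 = CAD 33,704.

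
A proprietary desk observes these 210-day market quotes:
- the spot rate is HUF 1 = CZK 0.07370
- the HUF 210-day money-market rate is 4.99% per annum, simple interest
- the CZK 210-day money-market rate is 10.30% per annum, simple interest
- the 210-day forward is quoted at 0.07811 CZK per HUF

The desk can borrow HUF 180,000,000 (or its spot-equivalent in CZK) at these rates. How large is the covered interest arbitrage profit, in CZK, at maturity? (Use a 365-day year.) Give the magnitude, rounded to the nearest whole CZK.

CZK 411,304

T = 210/365 years.
Invest the HUF and cover forward: 180,000,000 × 1.028709589 × 0.07811 = CZK 14,463,451.08.
Convert at spot and invest in CZK: 180,000,000 × 0.07370 × 1.059260274 = CZK 14,052,146.79.
The quoted forward overvalues HUF, so borrow CZK, buy HUF at spot, deposit the HUF at 4.99%, and sell the proceeds forward at 0.07811.
Arbitrage profit = |14,463,451.08 − 14,052,146.79| = CZK 411,304.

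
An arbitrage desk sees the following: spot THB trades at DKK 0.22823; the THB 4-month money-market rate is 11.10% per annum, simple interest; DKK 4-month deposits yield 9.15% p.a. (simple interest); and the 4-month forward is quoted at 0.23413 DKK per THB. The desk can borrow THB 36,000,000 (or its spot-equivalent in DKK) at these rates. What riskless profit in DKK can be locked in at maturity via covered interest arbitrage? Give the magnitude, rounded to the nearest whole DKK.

DKK 273,665

T = 4/12 years.
Invest the THB and cover forward: 36,000,000 × 1.037000 × 0.23413 = DKK 8,740,541.16.
Convert at spot and invest in DKK: 36,000,000 × 0.22823 × 1.030500 = DKK 8,466,876.54.
The quoted forward overvalues THB, so borrow DKK, buy THB at spot, deposit the THB at 11.10%, and sell the proceeds forward at 0.23413.
Profit = 8,740,541.16 − 8,466,876.54 = DKK 273,665.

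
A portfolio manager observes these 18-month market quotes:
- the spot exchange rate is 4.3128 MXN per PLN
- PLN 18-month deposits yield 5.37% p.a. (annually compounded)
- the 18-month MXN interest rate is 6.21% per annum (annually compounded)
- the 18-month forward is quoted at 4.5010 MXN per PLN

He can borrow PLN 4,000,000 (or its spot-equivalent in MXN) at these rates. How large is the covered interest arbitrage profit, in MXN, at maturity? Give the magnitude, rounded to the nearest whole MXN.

MXN 590,676

T = 18/12 years.
Invest the PLN and cover forward: 4,000,000 × 1.0816218952 × 4.5010 = MXN 19,473,520.60.
Convert at spot and invest in MXN: 4,000,000 × 4.3128 × 1.0945815242 = MXN 18,882,844.79.
The quoted forward overvalues PLN, so borrow MXN, buy PLN at spot, deposit the PLN at 5.37%, and sell the proceeds forward at 4.5010.
The gap between the two covered legs is MXN 590,676.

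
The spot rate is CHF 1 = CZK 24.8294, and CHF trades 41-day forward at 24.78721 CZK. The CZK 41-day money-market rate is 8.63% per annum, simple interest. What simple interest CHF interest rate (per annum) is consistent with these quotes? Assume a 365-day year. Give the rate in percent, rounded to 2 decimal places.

10.16%

T = 41/365 years.
By CIP, F/S equals the CZK-to-CHF growth ratio: 24.78721/24.8294 = 0.9983008.
The CZK side grows by 1 + 0.0863×41/365 = 1.009694.
Hence g_CHF = 1.0114126.
r = (1.0114126 − 1)/(41/365) = 0.101600 → 10.16%.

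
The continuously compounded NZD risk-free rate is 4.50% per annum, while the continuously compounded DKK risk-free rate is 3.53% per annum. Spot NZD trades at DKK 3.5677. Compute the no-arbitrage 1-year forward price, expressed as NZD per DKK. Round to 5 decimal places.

T = 1 year.
DKK accumulates by e^(0.0353×1) = 1.0359304.
NZD accumulates by e^(0.0450×1) = 1.0460279.
CIP: F = S · (grow DKK)/(grow NZD) = 3.5677 × 1.0359304/1.0460279 = 3.533260 DKK per NZD.
Quoted the other way: 1/3.533260 = 0.28302 NZD per DKK.

0.28302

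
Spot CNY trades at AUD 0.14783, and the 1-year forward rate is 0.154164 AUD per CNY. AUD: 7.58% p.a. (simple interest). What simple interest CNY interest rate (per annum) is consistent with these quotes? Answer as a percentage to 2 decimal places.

T = 1 year.
F/S = 0.154164/0.14783 = 1.0428465 = (growth of AUD) / (growth of CNY).
AUD growth factor: 1 + 0.0758×1 = 1.075800.
So the CNY growth factor = 1.0315996.
(1.0315996 − 1)/T = 0.031600, i.e. 3.16%.

3.16%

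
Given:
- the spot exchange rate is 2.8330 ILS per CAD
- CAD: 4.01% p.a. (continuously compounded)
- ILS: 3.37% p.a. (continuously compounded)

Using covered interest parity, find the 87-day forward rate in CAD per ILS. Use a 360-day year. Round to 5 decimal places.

T = 87/360 years.
ILS accumulates by e^(0.0337×87/360) = 1.0081774.
Growth of 1 CAD over T: e^(0.0401×87/360) = 1.0097379.
So F = 2.833 × 1.0081774 / 1.0097379 = 2.828622 (ILS/CAD).
Invert for CAD per ILS: 1 / 2.828622 = 0.35353.

0.35353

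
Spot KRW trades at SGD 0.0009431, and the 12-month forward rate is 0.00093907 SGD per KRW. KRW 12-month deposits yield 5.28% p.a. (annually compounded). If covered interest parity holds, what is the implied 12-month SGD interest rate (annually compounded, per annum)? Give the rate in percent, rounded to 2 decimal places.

4.83%

T = 1 year.
By CIP, F/S equals the SGD-to-KRW growth ratio: 0.00093907/0.0009431 = 0.9957269.
KRW growth factor: (1 + 0.0528)^1 = 1.052800.
Hence g_SGD = 1.0483013.
Annualise: 1.0483013^(1/1) − 1 = 0.048301 = 4.83%.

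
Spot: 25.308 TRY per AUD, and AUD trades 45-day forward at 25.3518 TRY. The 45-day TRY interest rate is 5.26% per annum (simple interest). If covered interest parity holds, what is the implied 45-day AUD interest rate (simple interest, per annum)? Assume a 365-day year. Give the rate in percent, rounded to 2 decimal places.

T = 45/365 years.
F/S = 25.3518/25.308 = 1.0017307 = (growth of TRY) / (growth of AUD).
The TRY side grows by 1 + 0.0526×45/365 = 1.0064849.
So the AUD growth factor = 1.004746.
(1.004746 − 1)/T = 0.038495, i.e. 3.85%.

3.85%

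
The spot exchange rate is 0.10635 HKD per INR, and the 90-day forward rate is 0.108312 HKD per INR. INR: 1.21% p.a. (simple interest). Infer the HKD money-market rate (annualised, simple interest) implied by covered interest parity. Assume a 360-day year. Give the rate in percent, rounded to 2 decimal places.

T = 90/360 years.
CIP gives F = S · g_HKD/g_INR, so g_HKD/g_INR = 0.108312/0.10635 = 1.0184485.
INR growth factor: 1 + 0.0121×90/360 = 1.003025.
That pins the HKD growth at 1.0215293.
(1.0215293 − 1)/T = 0.086117, i.e. 8.61%.

8.61%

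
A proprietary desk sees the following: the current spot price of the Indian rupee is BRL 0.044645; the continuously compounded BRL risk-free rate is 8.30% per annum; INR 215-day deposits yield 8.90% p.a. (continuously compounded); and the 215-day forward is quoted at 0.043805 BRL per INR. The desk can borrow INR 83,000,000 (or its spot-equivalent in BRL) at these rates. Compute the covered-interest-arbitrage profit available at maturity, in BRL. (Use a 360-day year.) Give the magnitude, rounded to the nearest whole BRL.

BRL 59,548

T = 215/360 years.
Route A — deposit INR, sell forward: 83,000,000 × 1.054590751 × 0.043805 = BRL 3,834,296.87.
Route B — convert at spot, deposit BRL: 83,000,000 × 0.044645 × 1.050818563 = BRL 3,893,844.96.
The quoted forward undervalues INR, so borrow INR, convert to BRL at spot, deposit the BRL at 8.30%, and buy INR forward at 0.043805 to cover the loan.
The gap between the two covered legs is BRL 59,548.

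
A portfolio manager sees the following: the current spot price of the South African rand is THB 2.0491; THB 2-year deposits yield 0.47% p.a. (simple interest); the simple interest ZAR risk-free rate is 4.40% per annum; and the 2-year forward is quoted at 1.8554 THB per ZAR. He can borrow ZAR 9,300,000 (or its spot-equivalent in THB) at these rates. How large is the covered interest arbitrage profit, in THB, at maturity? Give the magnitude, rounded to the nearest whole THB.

T = 2 years.
Invest the ZAR and cover forward: 9,300,000 × 1.088000 × 1.8554 = THB 18,773,679.36.
Convert at spot and invest in THB: 9,300,000 × 2.0491 × 1.009400 = THB 19,235,762.32.
The quoted forward undervalues ZAR, so borrow ZAR, convert to THB at spot, deposit the THB at 0.47%, and buy ZAR forward at 1.8554 to cover the loan.
Arbitrage profit = |18,773,679.36 − 19,235,762.32| = THB 462,083.

THB 462,083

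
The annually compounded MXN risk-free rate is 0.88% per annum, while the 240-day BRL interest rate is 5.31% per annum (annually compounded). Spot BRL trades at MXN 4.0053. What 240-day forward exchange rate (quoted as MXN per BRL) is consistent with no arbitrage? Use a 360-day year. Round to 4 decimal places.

3.8922

T = 240/360 years.
MXN growth factor: (1 + 0.0088)^(240/360) = 1.0058581.
BRL accumulates by (1 + 0.0531)^(240/360) = 1.0350939.
So F = 4.0053 × 1.0058581 / 1.0350939 = 3.892172 (MXN/BRL).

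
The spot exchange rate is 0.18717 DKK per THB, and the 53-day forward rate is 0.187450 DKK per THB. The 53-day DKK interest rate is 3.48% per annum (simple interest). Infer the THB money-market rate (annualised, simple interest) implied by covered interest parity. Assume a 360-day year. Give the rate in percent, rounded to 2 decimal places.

T = 53/360 years.
By CIP, F/S equals the DKK-to-THB growth ratio: 0.18745/0.18717 = 1.0014960.
DKK growth factor: 1 + 0.0348×53/360 = 1.0051233.
So the THB growth factor = 1.0036219.
(1.0036219 − 1)/T = 0.024602, i.e. 2.46%.

2.46%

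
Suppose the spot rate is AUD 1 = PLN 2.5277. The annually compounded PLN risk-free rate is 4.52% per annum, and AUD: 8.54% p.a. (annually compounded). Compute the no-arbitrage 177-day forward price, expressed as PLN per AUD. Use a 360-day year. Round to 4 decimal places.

2.4812

T = 177/360 years.
PLN accumulates by (1 + 0.0452)^(177/360) = 1.0219737.
AUD accumulates by (1 + 0.0854)^(177/360) = 1.0411141.
So F = 2.5277 × 1.0219737 / 1.0411141 = 2.481229 (PLN/AUD).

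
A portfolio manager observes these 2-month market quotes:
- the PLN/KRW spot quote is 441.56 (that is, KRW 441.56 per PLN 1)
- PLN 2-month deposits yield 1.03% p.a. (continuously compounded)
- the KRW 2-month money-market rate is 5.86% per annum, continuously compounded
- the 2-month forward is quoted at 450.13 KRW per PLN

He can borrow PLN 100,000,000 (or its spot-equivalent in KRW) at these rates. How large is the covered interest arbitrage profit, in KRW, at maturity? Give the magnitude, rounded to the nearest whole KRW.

T = 2/12 years.
Keep in PLN, deliver into the forward: 100,000,000·1.001718140982·450.13 = KRW 45,090,338,680.02.
Swap to KRW now, deposit: 100,000,000·441.56·1.009814516206 = KRW 44,589,369,777.59.
The quoted forward overvalues PLN, so borrow KRW, buy PLN at spot, deposit the PLN at 1.03%, and sell the proceeds forward at 450.13.
The gap between the two covered legs is KRW 500,968,902.

KRW 500,968,902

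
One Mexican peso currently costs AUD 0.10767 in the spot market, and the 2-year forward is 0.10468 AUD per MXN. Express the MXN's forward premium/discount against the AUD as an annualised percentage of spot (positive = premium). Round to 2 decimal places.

T = 2 years.
MXN trades forward at -2.77700% vs spot over the period.
Per annum: -0.0277700 / 2 = -0.013885 = -1.39%.

-1.39%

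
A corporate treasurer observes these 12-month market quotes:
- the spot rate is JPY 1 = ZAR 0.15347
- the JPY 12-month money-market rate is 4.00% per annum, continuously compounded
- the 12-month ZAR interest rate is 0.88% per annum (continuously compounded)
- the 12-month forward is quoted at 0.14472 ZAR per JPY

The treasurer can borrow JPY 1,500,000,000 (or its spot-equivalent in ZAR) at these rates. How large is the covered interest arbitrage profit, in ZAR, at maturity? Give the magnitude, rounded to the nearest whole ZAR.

ZAR 6,300,541

T = 1 year.
Keep in JPY, deliver into the forward: 1,500,000,000·1.04081077419·0.14472 = ZAR 225,939,202.86.
Swap to ZAR now, deposit: 1,500,000,000·0.15347·1.00883883383 = ZAR 232,239,743.74.
The quoted forward undervalues JPY, so borrow JPY, convert to ZAR at spot, deposit the ZAR at 0.88%, and buy JPY forward at 0.14472 to cover the loan.
Profit = 232,239,743.74 − 225,939,202.86 = ZAR 6,300,541.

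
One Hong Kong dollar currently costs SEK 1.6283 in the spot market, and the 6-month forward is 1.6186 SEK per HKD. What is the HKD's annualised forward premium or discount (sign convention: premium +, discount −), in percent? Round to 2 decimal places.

T = 6/12 years.
Period premium: (1.6186 − 1.6283)/1.6283 = -0.0059571.
Annualise by dividing by T: -0.0059571 / (6/12) = -0.011914 → -1.19%.

-1.19%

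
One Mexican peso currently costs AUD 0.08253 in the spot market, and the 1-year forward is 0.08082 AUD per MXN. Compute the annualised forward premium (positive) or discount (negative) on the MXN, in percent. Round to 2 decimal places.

T = 1 year.
MXN trades forward at -2.07197% vs spot over the period.
Annualise by dividing by T: -0.0207197 / 1 = -0.020720 → -2.07%.

-2.07%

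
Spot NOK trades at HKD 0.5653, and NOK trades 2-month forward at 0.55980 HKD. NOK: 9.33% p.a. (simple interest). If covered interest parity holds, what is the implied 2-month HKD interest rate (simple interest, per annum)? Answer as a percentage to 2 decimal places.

T = 2/12 years.
By CIP, F/S equals the HKD-to-NOK growth ratio: 0.5598/0.5653 = 0.9902707.
The NOK side grows by 1 + 0.0933×2/12 = 1.015550.
Hence g_HKD = 1.0056694.
(1.0056694 − 1)/T = 0.034016, i.e. 3.40%.

3.40%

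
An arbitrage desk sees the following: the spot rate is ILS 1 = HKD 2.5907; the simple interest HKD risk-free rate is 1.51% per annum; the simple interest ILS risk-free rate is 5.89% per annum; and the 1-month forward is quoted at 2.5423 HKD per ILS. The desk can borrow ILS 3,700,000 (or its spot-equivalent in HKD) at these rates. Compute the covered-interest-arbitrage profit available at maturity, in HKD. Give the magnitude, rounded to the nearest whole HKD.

T = 1/12 years.
Invest the ILS and cover forward: 3,700,000 × 1.004908333 × 2.5423 = HKD 9,452,680.28.
Convert at spot and invest in HKD: 3,700,000 × 2.5907 × 1.001258333 = HKD 9,597,651.86.
The quoted forward undervalues ILS, so borrow ILS, convert to HKD at spot, deposit the HKD at 1.51%, and buy ILS forward at 2.5423 to cover the loan.
The gap between the two covered legs is HKD 144,972.

HKD 144,972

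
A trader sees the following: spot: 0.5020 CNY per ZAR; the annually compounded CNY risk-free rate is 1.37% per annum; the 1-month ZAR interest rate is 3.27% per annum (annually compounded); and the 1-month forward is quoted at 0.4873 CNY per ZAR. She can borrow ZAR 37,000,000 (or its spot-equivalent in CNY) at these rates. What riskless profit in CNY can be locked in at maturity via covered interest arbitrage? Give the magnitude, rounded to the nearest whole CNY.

T = 1/12 years.
Invest the ZAR and cover forward: 37,000,000 × 1.0026849925 × 0.4873 = CNY 18,078,510.68.
Convert at spot and invest in CNY: 37,000,000 × 0.5020 × 1.0011345601 = CNY 18,595,073.32.
The quoted forward undervalues ZAR, so borrow ZAR, convert to CNY at spot, deposit the CNY at 1.37%, and buy ZAR forward at 0.4873 to cover the loan.
Arbitrage profit = |18,078,510.68 − 18,595,073.32| = CNY 516,563.

CNY 516,563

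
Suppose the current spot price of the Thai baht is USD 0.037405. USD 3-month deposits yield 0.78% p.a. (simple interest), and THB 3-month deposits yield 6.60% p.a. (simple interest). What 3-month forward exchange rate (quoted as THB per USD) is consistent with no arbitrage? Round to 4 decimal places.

27.1226

T = 3/12 years.
Growth of 1 USD over T: 1 + 0.0078×3/12 = 1.001950.
THB accumulates by 1 + 0.0660×3/12 = 1.016500.
CIP: F = S · (grow USD)/(grow THB) = 0.037405 × 1.001950/1.016500 = 0.036869591 USD per THB.
Quoted the other way: 1/0.036869591 = 27.1226 THB per USD.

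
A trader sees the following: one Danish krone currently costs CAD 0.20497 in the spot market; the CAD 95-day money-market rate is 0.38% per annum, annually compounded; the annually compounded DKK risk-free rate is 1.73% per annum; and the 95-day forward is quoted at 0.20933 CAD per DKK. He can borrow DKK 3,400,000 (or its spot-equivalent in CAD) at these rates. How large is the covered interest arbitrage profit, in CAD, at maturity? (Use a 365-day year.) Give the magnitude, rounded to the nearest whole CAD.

T = 95/365 years.
Route A — deposit DKK, sell forward: 3,400,000 × 1.00447421 × 0.20933 = CAD 714,906.39.
Route B — convert at spot, deposit CAD: 3,400,000 × 0.20497 × 1.00098765 = CAD 697,586.29.
The quoted forward overvalues DKK, so borrow CAD, buy DKK at spot, deposit the DKK at 1.73%, and sell the proceeds forward at 0.20933.
Arbitrage profit = |714,906.39 − 697,586.29| = CAD 17,320.

CAD 17,320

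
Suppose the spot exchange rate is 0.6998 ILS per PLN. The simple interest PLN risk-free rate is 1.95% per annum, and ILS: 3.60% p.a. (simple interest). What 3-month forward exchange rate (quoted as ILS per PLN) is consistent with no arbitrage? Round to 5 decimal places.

0.70267

T = 3/12 years.
ILS accumulates by 1 + 0.0360×3/12 = 1.009000.
Growth of 1 PLN over T: 1 + 0.0195×3/12 = 1.004875.
So F = 0.6998 × 1.009000 / 1.004875 = 0.7026727 (ILS/PLN).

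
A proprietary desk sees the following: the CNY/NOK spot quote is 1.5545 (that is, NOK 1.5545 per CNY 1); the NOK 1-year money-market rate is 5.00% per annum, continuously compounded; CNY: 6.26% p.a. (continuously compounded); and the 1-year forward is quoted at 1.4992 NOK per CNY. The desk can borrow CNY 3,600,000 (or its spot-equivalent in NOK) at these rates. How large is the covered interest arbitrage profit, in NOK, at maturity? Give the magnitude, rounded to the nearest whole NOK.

NOK 137,344

T = 1 year.
Route A — deposit CNY, sell forward: 3,600,000 × 1.064600914 × 1.4992 = NOK 5,745,778.88.
Route B — convert at spot, deposit NOK: 3,600,000 × 1.5545 × 1.051271096 = NOK 5,883,123.31.
The quoted forward undervalues CNY, so borrow CNY, convert to NOK at spot, deposit the NOK at 5.00%, and buy CNY forward at 1.4992 to cover the loan.
Profit = 5,883,123.31 − 5,745,778.88 = NOK 137,344.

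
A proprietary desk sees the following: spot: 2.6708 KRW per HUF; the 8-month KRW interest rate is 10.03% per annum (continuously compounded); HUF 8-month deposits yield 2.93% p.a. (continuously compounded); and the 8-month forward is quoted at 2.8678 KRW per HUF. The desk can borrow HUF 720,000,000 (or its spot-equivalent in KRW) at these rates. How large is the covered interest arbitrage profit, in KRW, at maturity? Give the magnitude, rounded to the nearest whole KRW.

KRW 49,589,837

T = 8/12 years.
Invest the HUF and cover forward: 720,000,000 × 1.019725357139 × 2.8678 = KRW 2,105,545,233.03.
Convert at spot and invest in KRW: 720,000,000 × 2.6708 × 1.069152914949 = KRW 2,055,955,395.78.
The quoted forward overvalues HUF, so borrow KRW, buy HUF at spot, deposit the HUF at 2.93%, and sell the proceeds forward at 2.8678.
The gap between the two covered legs is KRW 49,589,837.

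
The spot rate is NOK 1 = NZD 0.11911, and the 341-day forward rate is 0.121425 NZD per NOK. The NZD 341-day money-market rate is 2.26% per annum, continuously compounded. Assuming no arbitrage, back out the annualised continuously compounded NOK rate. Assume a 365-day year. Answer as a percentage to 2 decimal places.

0.20%

T = 341/365 years.
F/S = 0.121425/0.11911 = 1.0194358 = (growth of NZD) / (growth of NOK).
NZD growth factor: e^(0.0226×341/365) = 1.0213384.
Hence g_NOK = 1.0018663.
r = ln(1.0018663)/(341/365) = 0.001996 → 0.20%.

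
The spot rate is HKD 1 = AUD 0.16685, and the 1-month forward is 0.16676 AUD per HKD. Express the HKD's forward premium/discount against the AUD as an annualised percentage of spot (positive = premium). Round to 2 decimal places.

-0.65%

T = 1/12 years.
Period premium: (0.16676 − 0.16685)/0.16685 = -0.0005394.
Annualise by dividing by T: -0.0005394 / (1/12) = -0.006473 → -0.65%.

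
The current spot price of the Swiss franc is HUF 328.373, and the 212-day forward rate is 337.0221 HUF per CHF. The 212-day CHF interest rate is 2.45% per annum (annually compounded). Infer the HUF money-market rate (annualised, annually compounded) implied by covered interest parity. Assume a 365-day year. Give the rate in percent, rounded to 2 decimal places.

T = 212/365 years.
By CIP, F/S equals the HUF-to-CHF growth ratio: 337.0221/328.373 = 1.0263393.
CHF growth factor: (1 + 0.0245)^(212/365) = 1.0141579.
Hence g_HUF = 1.0408701.
r = 1.0408701^(365/212) − 1 = 0.071400 → 7.14%.

7.14%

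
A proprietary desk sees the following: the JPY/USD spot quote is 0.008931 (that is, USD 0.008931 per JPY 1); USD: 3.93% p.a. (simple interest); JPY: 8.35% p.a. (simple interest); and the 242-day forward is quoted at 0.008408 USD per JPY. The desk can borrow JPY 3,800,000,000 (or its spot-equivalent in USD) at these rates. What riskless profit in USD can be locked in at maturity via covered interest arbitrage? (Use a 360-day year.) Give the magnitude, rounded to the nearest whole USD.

T = 242/360 years.
Invest the JPY and cover forward: 3,800,000,000 × 1.0561305556 × 0.008408 = USD 33,743,793.70.
Convert at spot and invest in USD: 3,800,000,000 × 0.008931 × 1.0264183333 = USD 34,834,380.11.
The quoted forward undervalues JPY, so borrow JPY, convert to USD at spot, deposit the USD at 3.93%, and buy JPY forward at 0.008408 to cover the loan.
Arbitrage profit = |33,743,793.70 − 34,834,380.11| = USD 1,090,586.

USD 1,090,586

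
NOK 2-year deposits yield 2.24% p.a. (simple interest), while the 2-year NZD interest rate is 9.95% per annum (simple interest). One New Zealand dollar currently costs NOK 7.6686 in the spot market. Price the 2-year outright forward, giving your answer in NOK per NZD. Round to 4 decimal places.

6.6824

T = 2 years.
NOK accumulates by 1 + 0.0224×2 = 1.044800.
Growth of 1 NZD over T: 1 + 0.0995×2 = 1.199000.
Forward (NOK per NZD) = 7.6686 × 1.044800 / 1.199000 = 6.682363.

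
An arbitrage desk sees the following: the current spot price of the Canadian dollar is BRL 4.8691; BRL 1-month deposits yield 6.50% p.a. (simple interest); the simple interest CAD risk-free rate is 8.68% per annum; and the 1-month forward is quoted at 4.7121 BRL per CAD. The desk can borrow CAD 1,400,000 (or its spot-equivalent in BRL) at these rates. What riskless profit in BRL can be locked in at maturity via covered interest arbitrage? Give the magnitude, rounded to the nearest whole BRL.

T = 1/12 years.
Invest the CAD and cover forward: 1,400,000 × 1.007233333 × 4.7121 = BRL 6,644,657.86.
Convert at spot and invest in BRL: 1,400,000 × 4.8691 × 1.005416667 = BRL 6,853,664.01.
The quoted forward undervalues CAD, so borrow CAD, convert to BRL at spot, deposit the BRL at 6.50%, and buy CAD forward at 4.7121 to cover the loan.
Profit = 6,853,664.01 − 6,644,657.86 = BRL 209,006.

BRL 209,006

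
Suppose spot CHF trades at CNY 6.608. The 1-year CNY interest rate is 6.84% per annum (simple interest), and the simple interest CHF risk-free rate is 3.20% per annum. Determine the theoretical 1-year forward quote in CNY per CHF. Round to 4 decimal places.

T = 1 year.
CNY growth factor: 1 + 0.0684×1 = 1.068400.
CHF growth factor: 1 + 0.0320×1 = 1.032000.
So F = 6.608 × 1.068400 / 1.032000 = 6.841073 (CNY/CHF).

6.8411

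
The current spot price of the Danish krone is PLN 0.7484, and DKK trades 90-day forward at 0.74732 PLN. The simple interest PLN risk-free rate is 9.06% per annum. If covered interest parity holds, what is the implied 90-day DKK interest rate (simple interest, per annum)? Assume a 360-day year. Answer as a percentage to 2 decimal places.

9.65%

T = 90/360 years.
CIP gives F = S · g_PLN/g_DKK, so g_PLN/g_DKK = 0.74732/0.7484 = 0.9985569.
PLN growth factor: 1 + 0.0906×90/360 = 1.022650.
So the DKK growth factor = 1.0241279.
(1.0241279 − 1)/T = 0.096512, i.e. 9.65%.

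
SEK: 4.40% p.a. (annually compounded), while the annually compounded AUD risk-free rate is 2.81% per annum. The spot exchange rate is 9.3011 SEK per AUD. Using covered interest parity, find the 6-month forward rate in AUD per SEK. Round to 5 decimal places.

0.10669

T = 6/12 years.
SEK accumulates by (1 + 0.0440)^(6/12) = 1.0217632.
AUD growth factor: (1 + 0.0281)^(6/12) = 1.0139527.
So F = 9.3011 × 1.0217632 / 1.0139527 = 9.372747 (SEK/AUD).
Quoted the other way: 1/9.372747 = 0.10669 AUD per SEK.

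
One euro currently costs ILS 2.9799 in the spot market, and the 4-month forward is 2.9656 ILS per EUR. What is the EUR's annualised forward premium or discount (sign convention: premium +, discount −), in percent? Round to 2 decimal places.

-1.44%

T = 4/12 years.
Period premium: (2.9656 − 2.9799)/2.9799 = -0.0047988.
Annualise by dividing by T: -0.0047988 / (4/12) = -0.014396 → -1.44%.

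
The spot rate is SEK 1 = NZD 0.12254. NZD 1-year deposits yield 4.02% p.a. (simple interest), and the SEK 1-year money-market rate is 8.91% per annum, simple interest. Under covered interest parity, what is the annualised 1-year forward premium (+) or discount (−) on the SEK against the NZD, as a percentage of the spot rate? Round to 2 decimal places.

-4.49%

T = 1 year.
No-arbitrage forward: 0.12254 × 1.040200 / 1.089100 = 0.11703802 NZD/SEK.
(F − S)/S ÷ T = (0.11703802 − 0.12254)/0.12254/1 = -0.044899 → -4.49%.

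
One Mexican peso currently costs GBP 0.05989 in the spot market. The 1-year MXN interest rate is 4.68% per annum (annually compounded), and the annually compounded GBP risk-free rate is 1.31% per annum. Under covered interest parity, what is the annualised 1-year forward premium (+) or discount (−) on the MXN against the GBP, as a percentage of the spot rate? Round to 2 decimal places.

T = 1 year.
CIP forward (GBP per MXN) = 0.05989 × 1.013100/1.046800 = 0.05796194.
Annualised premium = (F − S)/S × (1/T) = (0.05796194 − 0.05989)/0.05989 ÷ 1 = -3.22%.

-3.22%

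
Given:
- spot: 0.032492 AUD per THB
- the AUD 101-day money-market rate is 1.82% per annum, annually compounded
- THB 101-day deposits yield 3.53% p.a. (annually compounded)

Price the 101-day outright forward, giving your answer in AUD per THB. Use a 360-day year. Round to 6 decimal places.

T = 101/360 years.
AUD accumulates by (1 + 0.0182)^(101/360) = 1.005073.
THB growth factor: (1 + 0.0353)^(101/360) = 1.0097803.
CIP: F = S · (grow AUD)/(grow THB) = 0.032492 × 1.005073/1.0097803 = 0.03234053 AUD per THB.

0.032341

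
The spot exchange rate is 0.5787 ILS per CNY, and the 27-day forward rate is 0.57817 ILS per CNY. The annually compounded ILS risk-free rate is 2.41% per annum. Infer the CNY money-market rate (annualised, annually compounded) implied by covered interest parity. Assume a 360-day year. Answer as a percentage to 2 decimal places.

3.67%

T = 27/360 years.
By CIP, F/S equals the ILS-to-CNY growth ratio: 0.57817/0.5787 = 0.9990842.
The ILS side grows by (1 + 0.0241)^(27/360) = 1.0017877.
Hence g_CNY = 1.002706.
r = 1.002706^(360/27) − 1 = 0.036688 → 3.67%.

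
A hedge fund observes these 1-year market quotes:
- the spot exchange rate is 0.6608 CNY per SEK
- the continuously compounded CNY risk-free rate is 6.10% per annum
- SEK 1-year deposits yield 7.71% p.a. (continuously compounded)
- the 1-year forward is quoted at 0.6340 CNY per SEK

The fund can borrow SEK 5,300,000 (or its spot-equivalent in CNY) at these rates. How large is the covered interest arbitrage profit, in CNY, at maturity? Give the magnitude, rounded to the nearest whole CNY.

T = 1 year.
Route A — deposit SEK, sell forward: 5,300,000 × 1.080150086 × 0.6340 = CNY 3,629,520.32.
Route B — convert at spot, deposit CNY: 5,300,000 × 0.6608 × 1.062898914 = CNY 3,722,527.09.
The quoted forward undervalues SEK, so borrow SEK, convert to CNY at spot, deposit the CNY at 6.10%, and buy SEK forward at 0.6340 to cover the loan.
Profit = 3,722,527.09 − 3,629,520.32 = CNY 93,007.

CNY 93,007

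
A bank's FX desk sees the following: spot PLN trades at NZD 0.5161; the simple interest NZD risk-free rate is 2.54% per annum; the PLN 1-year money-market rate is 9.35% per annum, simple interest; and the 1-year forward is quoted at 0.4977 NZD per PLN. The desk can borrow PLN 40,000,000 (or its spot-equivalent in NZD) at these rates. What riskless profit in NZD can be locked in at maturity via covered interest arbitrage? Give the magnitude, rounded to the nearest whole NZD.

NZD 601,040

T = 1 year.
Invest the PLN and cover forward: 40,000,000 × 1.093500 × 0.4977 = NZD 21,769,398.00.
Convert at spot and invest in NZD: 40,000,000 × 0.5161 × 1.025400 = NZD 21,168,357.60.
The quoted forward overvalues PLN, so borrow NZD, buy PLN at spot, deposit the PLN at 9.35%, and sell the proceeds forward at 0.4977.
The gap between the two covered legs is NZD 601,040.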